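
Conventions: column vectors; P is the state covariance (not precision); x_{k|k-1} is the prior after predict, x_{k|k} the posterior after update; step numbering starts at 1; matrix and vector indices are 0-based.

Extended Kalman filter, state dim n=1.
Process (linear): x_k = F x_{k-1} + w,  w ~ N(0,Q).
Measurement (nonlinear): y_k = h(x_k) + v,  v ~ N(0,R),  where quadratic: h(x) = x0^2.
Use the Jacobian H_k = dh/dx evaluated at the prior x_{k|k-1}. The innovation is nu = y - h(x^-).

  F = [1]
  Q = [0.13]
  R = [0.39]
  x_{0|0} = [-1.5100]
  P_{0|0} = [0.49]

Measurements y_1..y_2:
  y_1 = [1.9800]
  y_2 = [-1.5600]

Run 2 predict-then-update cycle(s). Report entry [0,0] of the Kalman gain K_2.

step 1: x^-=[-1.5100]  P^-=[0.6200]  H_jac=[-3.0200]  S=[6.0446]  K=[-0.3098]  nu=[-0.3001]  x^+=[-1.4170]  P^+=[0.0400]
step 2: x^-=[-1.4170]  P^-=[0.1700]  H_jac=[-2.8341]  S=[1.7555]  K=[-0.2745]  nu=[-3.5680]  x^+=[-0.4378]  P^+=[0.0378]

K[0,0] = -0.2745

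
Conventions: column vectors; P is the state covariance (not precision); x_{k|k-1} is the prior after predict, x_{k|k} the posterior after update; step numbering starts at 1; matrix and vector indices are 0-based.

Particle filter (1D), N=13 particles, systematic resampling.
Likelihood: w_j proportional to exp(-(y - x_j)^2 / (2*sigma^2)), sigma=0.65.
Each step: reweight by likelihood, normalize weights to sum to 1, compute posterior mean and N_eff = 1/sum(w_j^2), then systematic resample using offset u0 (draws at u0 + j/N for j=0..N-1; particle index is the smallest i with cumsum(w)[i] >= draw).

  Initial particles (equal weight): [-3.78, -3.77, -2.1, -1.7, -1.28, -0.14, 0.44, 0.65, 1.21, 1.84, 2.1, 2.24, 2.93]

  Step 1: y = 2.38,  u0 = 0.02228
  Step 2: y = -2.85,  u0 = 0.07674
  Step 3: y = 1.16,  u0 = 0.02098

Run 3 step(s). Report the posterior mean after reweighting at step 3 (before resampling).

post_mean = 1.2354

step 1: w=[0.0000, 0.0000, 0.0000, 0.0000, 0.0000, 0.0002, 0.0033, 0.0082, 0.0560, 0.2003, 0.2578, 0.2764, 0.1978]  mean=2.1832  Neff=4.4375  idx=[8, 9, 9, 9, 10, 10, 10, 11, 11, 11, 11, 12, 12]
step 2: w=[0.9953, 0.0015, 0.0015, 0.0015, 0.0001, 0.0001, 0.0001, 0.0000, 0.0000, 0.0000, 0.0000, 0.0000, 0.0000]  mean=1.2130  Neff=1.0094  idx=[0, 0, 0, 0, 0, 0, 0, 0, 0, 0, 0, 0, 5]
step 3: w=[0.0810, 0.0810, 0.0810, 0.0810, 0.0810, 0.0810, 0.0810, 0.0810, 0.0810, 0.0810, 0.0810, 0.0810, 0.0285]  mean=1.2354  Neff=12.5850  idx=[0, 1, 2, 3, 4, 5, 5, 6, 7, 8, 9, 10, 11]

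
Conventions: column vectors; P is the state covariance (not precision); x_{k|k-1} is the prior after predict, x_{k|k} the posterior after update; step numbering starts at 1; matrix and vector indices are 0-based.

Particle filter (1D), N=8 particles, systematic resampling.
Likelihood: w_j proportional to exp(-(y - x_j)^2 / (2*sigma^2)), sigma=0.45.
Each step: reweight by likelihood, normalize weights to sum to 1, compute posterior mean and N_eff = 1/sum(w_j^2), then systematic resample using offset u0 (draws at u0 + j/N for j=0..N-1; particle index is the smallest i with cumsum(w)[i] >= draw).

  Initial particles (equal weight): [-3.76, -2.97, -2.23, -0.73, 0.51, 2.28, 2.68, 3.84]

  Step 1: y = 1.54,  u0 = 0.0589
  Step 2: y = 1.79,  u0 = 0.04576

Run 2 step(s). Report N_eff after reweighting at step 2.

step 1: w=[0.0000, 0.0000, 0.0000, 0.0000, 0.1958, 0.6955, 0.1086, 0.0000]  mean=1.9768  Neff=1.8730  idx=[4, 4, 5, 5, 5, 5, 5, 6]
step 2: w=[0.0060, 0.0060, 0.1880, 0.1880, 0.1880, 0.1880, 0.1880, 0.0481]  mean=2.2782  Neff=5.5835  idx=[2, 2, 3, 4, 4, 5, 6, 6]

N_eff = 5.5835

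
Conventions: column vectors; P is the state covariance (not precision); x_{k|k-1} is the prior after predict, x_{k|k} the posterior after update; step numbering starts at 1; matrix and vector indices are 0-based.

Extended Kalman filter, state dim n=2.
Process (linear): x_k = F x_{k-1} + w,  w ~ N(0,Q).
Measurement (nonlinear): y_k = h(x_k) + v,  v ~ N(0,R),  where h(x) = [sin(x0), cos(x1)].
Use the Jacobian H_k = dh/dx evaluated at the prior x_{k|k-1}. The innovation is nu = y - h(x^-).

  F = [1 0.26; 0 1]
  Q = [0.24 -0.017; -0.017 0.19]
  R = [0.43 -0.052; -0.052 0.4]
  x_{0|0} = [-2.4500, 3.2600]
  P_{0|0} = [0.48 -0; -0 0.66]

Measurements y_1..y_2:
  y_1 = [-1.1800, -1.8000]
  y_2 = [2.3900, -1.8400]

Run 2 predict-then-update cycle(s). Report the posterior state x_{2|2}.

step 1: x^-=[-1.6024, 3.2600]  P^-=[0.7646 0.1546; 0.1546 0.8500]  H_jac=[-0.0316 0.0000; 0.0000 0.1181]  S=[0.4308 -0.0526; -0.0526 0.4119]  K=[-0.0515 0.0378; 0.0187 0.2462]  nu=[-0.1805, -0.8070]  x^+=[-1.6236, 3.0580]  P^+=[0.7627 0.1506; 0.1506 0.8254]
step 2: x^-=[-0.8285, 3.0580]  P^-=[1.1368 0.3482; 0.3482 1.0154]  H_jac=[0.6760 0.0000; 0.0000 -0.0835]  S=[0.9494 -0.0717; -0.0717 0.4071]  K=[0.8148 0.0720; 0.2353 -0.1670]  nu=[3.1269, -0.8435]  x^+=[1.6585, 3.9345]  P^+=[0.5128 0.1625; 0.1625 0.9458]

x_post = [1.6585, 3.9345]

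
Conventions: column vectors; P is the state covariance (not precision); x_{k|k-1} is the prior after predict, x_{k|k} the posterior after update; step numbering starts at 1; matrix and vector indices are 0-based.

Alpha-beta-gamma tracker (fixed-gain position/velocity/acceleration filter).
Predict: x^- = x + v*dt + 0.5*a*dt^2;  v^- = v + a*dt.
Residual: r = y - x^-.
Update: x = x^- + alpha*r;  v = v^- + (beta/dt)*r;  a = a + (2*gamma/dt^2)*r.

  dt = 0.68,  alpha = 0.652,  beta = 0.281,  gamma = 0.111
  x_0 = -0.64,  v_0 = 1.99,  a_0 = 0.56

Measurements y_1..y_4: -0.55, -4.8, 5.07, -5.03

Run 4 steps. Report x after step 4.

step 1: x_pred=0.8427  r=-1.3927  x^+=-0.0654  v^+=1.7953  a^+=-0.1086
step 2: x_pred=1.1303  r=-5.9303  x^+=-2.7362  v^+=-0.7292  a^+=-2.9558
step 3: x_pred=-3.9155  r=8.9855  x^+=1.9431  v^+=0.9740  a^+=1.3582
step 4: x_pred=2.9194  r=-7.9494  x^+=-2.2636  v^+=-1.3874  a^+=-2.4584

x_post = -2.2636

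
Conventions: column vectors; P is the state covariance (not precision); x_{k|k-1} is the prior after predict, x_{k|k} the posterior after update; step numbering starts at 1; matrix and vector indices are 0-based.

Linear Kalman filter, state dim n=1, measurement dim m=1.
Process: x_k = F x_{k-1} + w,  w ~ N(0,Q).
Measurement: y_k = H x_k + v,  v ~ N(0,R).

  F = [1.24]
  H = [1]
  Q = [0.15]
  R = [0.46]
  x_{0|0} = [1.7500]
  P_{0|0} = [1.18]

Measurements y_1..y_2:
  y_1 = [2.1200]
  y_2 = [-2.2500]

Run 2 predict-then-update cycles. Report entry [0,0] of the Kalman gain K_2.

K[0,0] = 0.6112

step 1: x^-=[2.1700]  P^-=[1.9644]  S=[2.4244]  K=[0.8103]  nu=[-0.0500]  x^+=[2.1295]  P^+=[0.3727]
step 2: x^-=[2.6406]  P^-=[0.7231]  S=[1.1831]  K=[0.6112]  nu=[-4.8906]  x^+=[-0.3485]  P^+=[0.2811]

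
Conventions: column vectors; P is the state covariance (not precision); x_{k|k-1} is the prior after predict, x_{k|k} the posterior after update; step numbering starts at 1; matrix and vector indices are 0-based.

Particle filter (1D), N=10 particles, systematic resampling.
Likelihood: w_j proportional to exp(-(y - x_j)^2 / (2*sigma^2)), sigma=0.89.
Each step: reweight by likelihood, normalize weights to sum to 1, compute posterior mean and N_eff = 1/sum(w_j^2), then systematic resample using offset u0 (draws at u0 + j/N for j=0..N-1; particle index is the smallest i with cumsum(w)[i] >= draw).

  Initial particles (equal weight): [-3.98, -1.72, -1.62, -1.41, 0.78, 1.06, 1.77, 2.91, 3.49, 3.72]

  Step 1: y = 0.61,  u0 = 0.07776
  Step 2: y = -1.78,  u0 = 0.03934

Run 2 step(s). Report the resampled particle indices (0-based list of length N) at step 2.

resampled_idx = [0, 0, 1, 1, 2, 3, 3, 4, 5, 7]

step 1: w=[0.0000, 0.0131, 0.0174, 0.0306, 0.3952, 0.3542, 0.1721, 0.0143, 0.0021, 0.0009]  mean=0.9468  Neff=3.1959  idx=[4, 4, 4, 4, 5, 5, 5, 5, 6, 6]
step 2: w=[0.1791, 0.1791, 0.1791, 0.1791, 0.0690, 0.0690, 0.0690, 0.0690, 0.0039, 0.0039]  mean=0.8650  Neff=6.7876  idx=[0, 0, 1, 1, 2, 3, 3, 4, 5, 7]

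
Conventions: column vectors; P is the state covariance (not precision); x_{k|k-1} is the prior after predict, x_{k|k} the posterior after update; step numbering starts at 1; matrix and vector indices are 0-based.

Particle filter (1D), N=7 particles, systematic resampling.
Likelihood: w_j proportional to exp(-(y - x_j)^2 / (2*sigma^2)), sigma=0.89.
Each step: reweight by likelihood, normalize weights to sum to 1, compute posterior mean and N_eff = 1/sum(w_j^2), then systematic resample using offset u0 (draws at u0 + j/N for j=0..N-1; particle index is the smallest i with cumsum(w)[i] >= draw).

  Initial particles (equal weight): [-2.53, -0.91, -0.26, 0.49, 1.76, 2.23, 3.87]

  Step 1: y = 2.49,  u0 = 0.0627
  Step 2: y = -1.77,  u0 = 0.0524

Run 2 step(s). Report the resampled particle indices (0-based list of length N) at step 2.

resampled_idx = [0, 0, 1, 1, 2, 2, 3]

step 1: w=[0.0000, 0.0003, 0.0041, 0.0388, 0.3464, 0.4646, 0.1457]  mean=2.2274  Neff=2.7884  idx=[4, 4, 4, 5, 5, 5, 6]
step 2: w=[0.3011, 0.3011, 0.3011, 0.0322, 0.0322, 0.0322, 0.0000]  mean=1.8055  Neff=3.6353  idx=[0, 0, 1, 1, 2, 2, 3]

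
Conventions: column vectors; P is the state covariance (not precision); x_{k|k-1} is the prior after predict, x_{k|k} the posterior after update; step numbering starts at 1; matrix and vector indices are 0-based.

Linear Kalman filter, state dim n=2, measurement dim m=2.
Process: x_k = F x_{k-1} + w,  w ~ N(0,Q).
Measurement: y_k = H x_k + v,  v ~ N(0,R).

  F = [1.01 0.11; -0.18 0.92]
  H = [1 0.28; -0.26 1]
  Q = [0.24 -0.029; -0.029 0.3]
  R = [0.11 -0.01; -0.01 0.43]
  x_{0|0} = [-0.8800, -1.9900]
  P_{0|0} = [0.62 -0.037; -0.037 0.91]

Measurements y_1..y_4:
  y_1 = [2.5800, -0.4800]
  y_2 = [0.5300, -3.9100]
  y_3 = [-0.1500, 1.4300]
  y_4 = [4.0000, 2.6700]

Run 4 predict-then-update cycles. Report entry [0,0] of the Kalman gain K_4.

step 1: x^-=[-1.1077, -1.6724]  P^-=[0.8753 -0.0833; -0.0833 1.1026]  S=[1.0251 -0.0061; -0.0061 1.6350]  K=[0.8300 -0.1870; 0.2240 0.6884]  nu=[4.1560, 0.9044]  x^+=[2.1726, -0.1189]  P^+=[0.1100 -0.0601; -0.0601 0.2781]
step 2: x^-=[2.1813, -0.5004]  P^-=[0.3422 -0.0755; -0.0755 0.5589]  S=[0.4537 -0.0125; -0.0125 1.0513]  K=[0.7035 -0.1481; 0.1937 0.5526]  nu=[-1.5111, -2.8425]  x^+=[1.5391, -2.3639]  P^+=[0.0920 -0.0468; -0.0468 0.2235]
step 3: x^-=[1.2945, -2.4518]  P^-=[0.3261 -0.0657; -0.0657 0.5077]  S=[0.4392 -0.0135; -0.0135 0.9939]  K=[0.6964 -0.1419; 0.1905 0.5306]  nu=[-0.7580, 4.2183]  x^+=[0.1680, -0.3580]  P^+=[0.0905 -0.0445; -0.0445 0.2147]
step 4: x^-=[0.1303, -0.3596]  P^-=[0.3250 -0.0642; -0.0642 0.4994]  S=[0.4382 -0.0142; -0.0142 0.9847]  K=[0.6961 -0.1410; 0.1897 0.5268]  nu=[3.9704, 3.0635]  x^+=[2.4622, 2.0074]  P^+=[0.0903 -0.0441; -0.0441 0.2132]

K[0,0] = 0.6961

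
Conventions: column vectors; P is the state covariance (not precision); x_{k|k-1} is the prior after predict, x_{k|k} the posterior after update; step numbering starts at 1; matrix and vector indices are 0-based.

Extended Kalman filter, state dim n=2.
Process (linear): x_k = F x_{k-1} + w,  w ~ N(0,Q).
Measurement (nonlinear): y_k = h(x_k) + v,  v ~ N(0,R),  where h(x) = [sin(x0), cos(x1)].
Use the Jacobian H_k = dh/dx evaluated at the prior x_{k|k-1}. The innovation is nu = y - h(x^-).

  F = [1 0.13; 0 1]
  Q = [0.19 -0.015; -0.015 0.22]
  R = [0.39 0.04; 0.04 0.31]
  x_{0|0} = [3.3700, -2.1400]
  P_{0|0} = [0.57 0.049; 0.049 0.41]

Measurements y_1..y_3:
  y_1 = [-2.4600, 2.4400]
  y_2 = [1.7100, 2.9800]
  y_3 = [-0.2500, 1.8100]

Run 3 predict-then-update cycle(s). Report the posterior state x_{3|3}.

x_post = [5.7991, 0.0960]

step 1: x^-=[3.0918, -2.1400]  P^-=[0.7797 0.0873; 0.0873 0.6300]  H_jac=[-0.9988 0.0000; 0.0000 0.8423]  S=[1.1677 -0.0334; -0.0334 0.7570]  K=[-0.6649 0.0678; -0.0547 0.6986]  nu=[-2.5098, 2.9790]  x^+=[4.9624, 0.0783]  P^+=[0.2569 -0.0066; -0.0066 0.2545]
step 2: x^-=[4.9726, 0.0783]  P^-=[0.4495 0.0115; 0.0115 0.4745]  H_jac=[0.2573 0.0000; 0.0000 -0.0782]  S=[0.4198 0.0398; 0.0398 0.3129]  K=[0.2792 -0.0383; 0.0185 -0.1210]  nu=[2.6763, 1.9831]  x^+=[5.6437, -0.1121]  P^+=[0.4172 0.0092; 0.0092 0.4700]
step 3: x^-=[5.6291, -0.1121]  P^-=[0.6175 0.0553; 0.0553 0.6900]  H_jac=[0.7936 0.0000; 0.0000 0.1119]  S=[0.7789 0.0449; 0.0449 0.3186]  K=[0.6332 -0.0698; 0.0427 0.2362]  nu=[0.3584, 0.8163]  x^+=[5.7991, 0.0960]  P^+=[0.3076 0.0329; 0.0329 0.6699]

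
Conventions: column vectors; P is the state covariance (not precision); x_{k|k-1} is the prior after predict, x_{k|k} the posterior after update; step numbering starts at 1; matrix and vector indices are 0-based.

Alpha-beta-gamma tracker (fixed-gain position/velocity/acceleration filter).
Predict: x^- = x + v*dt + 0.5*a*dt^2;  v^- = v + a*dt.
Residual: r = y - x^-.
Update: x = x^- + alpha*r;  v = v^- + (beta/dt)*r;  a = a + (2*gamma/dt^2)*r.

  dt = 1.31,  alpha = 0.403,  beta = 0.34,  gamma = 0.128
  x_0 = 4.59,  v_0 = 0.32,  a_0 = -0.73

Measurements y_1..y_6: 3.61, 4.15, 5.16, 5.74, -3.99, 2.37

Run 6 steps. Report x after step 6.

x_post = 0.6472

step 1: x_pred=4.3828  r=-0.7728  x^+=4.0714  v^+=-0.8369  a^+=-0.8453
step 2: x_pred=2.2498  r=1.9002  x^+=3.0156  v^+=-1.4510  a^+=-0.5618
step 3: x_pred=0.6327  r=4.5273  x^+=2.4572  v^+=-1.0120  a^+=0.1135
step 4: x_pred=1.2289  r=4.5111  x^+=3.0469  v^+=0.3076  a^+=0.7865
step 5: x_pred=4.1247  r=-8.1147  x^+=0.8545  v^+=-0.7682  a^+=-0.4240
step 6: x_pred=-0.5157  r=2.8857  x^+=0.6472  v^+=-0.5747  a^+=0.0065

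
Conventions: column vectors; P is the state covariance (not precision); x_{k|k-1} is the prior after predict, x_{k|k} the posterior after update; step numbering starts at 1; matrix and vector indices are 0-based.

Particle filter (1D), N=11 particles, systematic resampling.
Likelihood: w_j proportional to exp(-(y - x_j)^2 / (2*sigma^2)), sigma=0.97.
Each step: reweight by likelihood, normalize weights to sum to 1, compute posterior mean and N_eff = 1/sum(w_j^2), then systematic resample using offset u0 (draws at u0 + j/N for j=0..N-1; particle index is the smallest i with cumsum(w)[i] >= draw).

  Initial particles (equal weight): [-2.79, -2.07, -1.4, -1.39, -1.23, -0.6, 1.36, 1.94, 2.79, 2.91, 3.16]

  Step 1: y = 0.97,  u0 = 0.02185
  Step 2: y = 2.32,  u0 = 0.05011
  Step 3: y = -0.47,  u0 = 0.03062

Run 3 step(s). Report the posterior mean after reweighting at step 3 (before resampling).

step 1: w=[0.0002, 0.0031, 0.0213, 0.0219, 0.0322, 0.1138, 0.3890, 0.2558, 0.0725, 0.0571, 0.0330]  mean=1.3229  Neff=4.1438  idx=[2, 5, 6, 6, 6, 6, 6, 7, 7, 8, 9]
step 2: w=[0.0001, 0.0016, 0.0922, 0.0922, 0.0922, 0.0922, 0.0922, 0.1393, 0.1393, 0.1338, 0.1250]  mean=1.9032  Neff=8.7091  idx=[2, 3, 4, 5, 6, 7, 7, 8, 9, 9, 10]
step 3: w=[0.1704, 0.1704, 0.1704, 0.1704, 0.1704, 0.0461, 0.0461, 0.0461, 0.0036, 0.0036, 0.0023]  mean=1.4541  Neff=6.5943  idx=[0, 0, 1, 1, 2, 2, 3, 3, 4, 4, 6]

post_mean = 1.4541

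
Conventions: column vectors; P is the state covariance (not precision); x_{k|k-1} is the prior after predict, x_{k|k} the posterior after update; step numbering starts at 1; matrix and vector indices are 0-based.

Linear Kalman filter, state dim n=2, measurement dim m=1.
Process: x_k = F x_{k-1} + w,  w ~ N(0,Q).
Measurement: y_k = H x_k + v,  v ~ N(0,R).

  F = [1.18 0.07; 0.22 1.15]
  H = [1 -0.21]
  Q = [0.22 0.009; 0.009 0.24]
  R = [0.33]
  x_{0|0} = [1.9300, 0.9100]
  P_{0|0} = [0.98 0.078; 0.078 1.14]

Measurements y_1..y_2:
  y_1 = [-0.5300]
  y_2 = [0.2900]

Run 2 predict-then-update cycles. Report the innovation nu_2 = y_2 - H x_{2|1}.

innov = [0.2734]

step 1: x^-=[2.3411, 1.4711]  P^-=[1.6030 0.4622; 0.4622 1.8345]  S=[1.8198]  K=[0.8275; 0.0423]  nu=[-2.5622]  x^+=[0.2208, 1.3627]  P^+=[0.3568 0.3985; 0.3985 1.8313]
step 2: x^-=[0.3559, 1.6157]  P^-=[0.7916 0.7960; 0.7960 2.8808]  S=[0.9143]  K=[0.6829; 0.2089]  nu=[0.2734]  x^+=[0.5426, 1.6728]  P^+=[0.3651 0.6655; 0.6655 2.8409]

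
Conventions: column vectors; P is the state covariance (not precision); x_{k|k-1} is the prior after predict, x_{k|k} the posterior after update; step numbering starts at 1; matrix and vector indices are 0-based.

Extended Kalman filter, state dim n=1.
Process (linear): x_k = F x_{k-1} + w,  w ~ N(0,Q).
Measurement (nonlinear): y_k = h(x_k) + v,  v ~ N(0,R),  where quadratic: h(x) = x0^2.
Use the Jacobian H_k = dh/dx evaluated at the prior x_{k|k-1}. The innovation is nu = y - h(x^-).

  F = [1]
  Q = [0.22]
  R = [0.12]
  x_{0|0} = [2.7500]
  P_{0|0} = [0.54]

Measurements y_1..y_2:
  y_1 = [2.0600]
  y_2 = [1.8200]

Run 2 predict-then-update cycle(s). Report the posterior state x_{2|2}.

step 1: x^-=[2.7500]  P^-=[0.7600]  H_jac=[5.5000]  S=[23.1100]  K=[0.1809]  nu=[-5.5025]  x^+=[1.7547]  P^+=[0.0039]
step 2: x^-=[1.7547]  P^-=[0.2239]  H_jac=[3.5095]  S=[2.8782]  K=[0.2731]  nu=[-1.2591]  x^+=[1.4109]  P^+=[0.0093]

x_post = [1.4109]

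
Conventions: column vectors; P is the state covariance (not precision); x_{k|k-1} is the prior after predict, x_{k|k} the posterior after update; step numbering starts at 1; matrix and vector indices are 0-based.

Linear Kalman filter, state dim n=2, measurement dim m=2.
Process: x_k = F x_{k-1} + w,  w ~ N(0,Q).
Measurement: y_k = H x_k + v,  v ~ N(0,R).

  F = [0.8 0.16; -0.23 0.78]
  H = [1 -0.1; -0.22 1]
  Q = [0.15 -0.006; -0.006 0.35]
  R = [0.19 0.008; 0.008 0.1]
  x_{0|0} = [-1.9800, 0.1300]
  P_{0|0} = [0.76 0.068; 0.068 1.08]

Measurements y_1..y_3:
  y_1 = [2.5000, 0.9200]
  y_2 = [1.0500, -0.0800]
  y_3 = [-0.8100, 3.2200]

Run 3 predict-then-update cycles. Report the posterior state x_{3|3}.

x_post = [0.0087, 2.6050]

step 1: x^-=[-1.5632, 0.5568]  P^-=[0.6815 0.0289; 0.0289 1.0229]  S=[0.8759 -0.2147; -0.2147 1.1432]  K=[0.7849 0.0415; 0.1406 0.9156]  nu=[4.1189, 0.0193]  x^+=[1.6704, 1.1537]  P^+=[0.1539 0.0443; 0.0443 0.1024]
step 2: x^-=[1.5209, 0.5157]  P^-=[0.2624 0.0045; 0.0045 0.4046]  S=[0.4556 -0.0856; -0.0856 0.5153]  K=[0.5736 -0.0081; 0.0704 0.7949]  nu=[-0.4194, -0.2611]  x^+=[1.2825, 0.2786]  P^+=[0.1117 0.0284; 0.0284 0.0863]
step 3: x^-=[1.0706, -0.0777]  P^-=[0.2310 0.0009; 0.0009 0.3982]  S=[0.4248 -0.0818; -0.0818 0.5090]  K=[0.5414 -0.0112; 0.0607 0.7917]  nu=[-1.8884, 3.5332]  x^+=[0.0087, 2.6050]  P^+=[0.1054 0.0264; 0.0264 0.0855]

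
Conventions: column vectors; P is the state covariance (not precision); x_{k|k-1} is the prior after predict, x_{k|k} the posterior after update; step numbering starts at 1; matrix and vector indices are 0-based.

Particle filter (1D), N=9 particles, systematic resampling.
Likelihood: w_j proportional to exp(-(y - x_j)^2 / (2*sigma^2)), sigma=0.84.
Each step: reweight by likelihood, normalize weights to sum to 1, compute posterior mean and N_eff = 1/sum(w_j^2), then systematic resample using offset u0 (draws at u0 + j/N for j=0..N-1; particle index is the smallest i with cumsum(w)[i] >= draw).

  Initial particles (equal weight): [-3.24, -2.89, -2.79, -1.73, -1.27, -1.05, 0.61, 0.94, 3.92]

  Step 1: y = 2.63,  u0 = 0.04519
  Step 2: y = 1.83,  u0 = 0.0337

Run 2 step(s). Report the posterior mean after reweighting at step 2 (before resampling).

post_mean = 1.1847

step 1: w=[0.0000, 0.0000, 0.0000, 0.0000, 0.0000, 0.0001, 0.1121, 0.2668, 0.6209]  mean=2.7531  Neff=2.1307  idx=[6, 7, 7, 7, 8, 8, 8, 8, 8]
step 2: w=[0.1524, 0.2495, 0.2495, 0.2495, 0.0198, 0.0198, 0.0198, 0.0198, 0.0198]  mean=1.1847  Neff=4.7171  idx=[0, 0, 1, 1, 2, 2, 3, 3, 5]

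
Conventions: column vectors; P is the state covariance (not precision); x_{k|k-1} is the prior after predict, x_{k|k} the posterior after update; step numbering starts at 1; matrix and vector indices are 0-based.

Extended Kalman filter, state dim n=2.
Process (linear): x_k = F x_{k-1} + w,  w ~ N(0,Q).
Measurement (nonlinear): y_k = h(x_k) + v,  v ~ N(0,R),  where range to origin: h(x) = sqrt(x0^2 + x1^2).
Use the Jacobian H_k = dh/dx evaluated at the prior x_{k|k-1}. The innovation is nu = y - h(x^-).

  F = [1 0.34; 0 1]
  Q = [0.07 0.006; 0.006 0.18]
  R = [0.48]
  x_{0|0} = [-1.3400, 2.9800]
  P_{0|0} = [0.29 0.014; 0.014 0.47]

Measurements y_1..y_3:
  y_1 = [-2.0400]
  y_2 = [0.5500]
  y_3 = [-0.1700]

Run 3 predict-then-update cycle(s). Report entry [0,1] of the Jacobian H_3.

step 1: x^-=[-0.3268, 2.9800]  P^-=[0.4239 0.1798; 0.1798 0.6500]  H_jac=[-0.1090 0.9940]  S=[1.0883]  K=[0.1218; 0.5757]  nu=[-5.0379]  x^+=[-0.9402, 0.0799]  P^+=[0.4077 0.1035; 0.1035 0.2893]
step 2: x^-=[-0.9131, 0.0799]  P^-=[0.5815 0.2079; 0.2079 0.4693]  H_jac=[-0.9962 0.0871]  S=[1.0246]  K=[-0.5477; -0.1622]  nu=[-0.3666]  x^+=[-0.7123, 0.1393]  P^+=[0.2741 0.1168; 0.1168 0.4424]
step 3: x^-=[-0.6649, 0.1393]  P^-=[0.4747 0.2733; 0.2733 0.6224]  H_jac=[-0.9787 0.2051]  S=[0.8513]  K=[-0.4800; -0.1642]  nu=[-0.8494]  x^+=[-0.2572, 0.2788]  P^+=[0.2786 0.2061; 0.2061 0.5994]

H_jac[0,1] = 0.2051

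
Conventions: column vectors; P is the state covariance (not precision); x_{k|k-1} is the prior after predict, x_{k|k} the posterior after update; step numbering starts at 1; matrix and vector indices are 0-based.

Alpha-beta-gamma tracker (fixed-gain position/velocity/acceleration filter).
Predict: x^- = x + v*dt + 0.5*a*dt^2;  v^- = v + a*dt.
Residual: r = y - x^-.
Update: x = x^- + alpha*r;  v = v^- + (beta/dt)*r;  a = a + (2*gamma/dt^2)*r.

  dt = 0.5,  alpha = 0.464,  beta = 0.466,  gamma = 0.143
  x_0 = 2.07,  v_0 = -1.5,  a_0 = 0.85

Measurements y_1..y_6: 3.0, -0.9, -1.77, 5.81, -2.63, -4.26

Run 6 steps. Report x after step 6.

step 1: x_pred=1.4262  r=1.5738  x^+=2.1565  v^+=0.3917  a^+=2.6504
step 2: x_pred=2.6836  r=-3.5836  x^+=1.0208  v^+=-1.6230  a^+=-1.4493
step 3: x_pred=0.0282  r=-1.7982  x^+=-0.8062  v^+=-4.0236  a^+=-3.5064
step 4: x_pred=-3.2563  r=9.0663  x^+=0.9505  v^+=2.6730  a^+=6.8654
step 5: x_pred=3.1452  r=-5.7752  x^+=0.4655  v^+=0.7233  a^+=0.2586
step 6: x_pred=0.8595  r=-5.1195  x^+=-1.5160  v^+=-3.9187  a^+=-5.5980

x_post = -1.5160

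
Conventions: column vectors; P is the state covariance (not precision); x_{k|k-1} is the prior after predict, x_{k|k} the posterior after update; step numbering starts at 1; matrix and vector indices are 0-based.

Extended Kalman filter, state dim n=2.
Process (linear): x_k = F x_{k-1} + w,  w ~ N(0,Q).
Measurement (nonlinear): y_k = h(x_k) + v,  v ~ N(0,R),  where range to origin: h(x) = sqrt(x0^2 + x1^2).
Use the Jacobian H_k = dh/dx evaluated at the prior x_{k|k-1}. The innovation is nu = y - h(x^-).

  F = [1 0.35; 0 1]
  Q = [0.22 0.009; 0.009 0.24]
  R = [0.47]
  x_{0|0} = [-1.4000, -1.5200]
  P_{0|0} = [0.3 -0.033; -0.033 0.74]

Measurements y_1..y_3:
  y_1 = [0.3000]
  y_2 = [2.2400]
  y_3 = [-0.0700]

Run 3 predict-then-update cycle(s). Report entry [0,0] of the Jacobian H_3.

step 1: x^-=[-1.9320, -1.5200]  P^-=[0.5876 0.2350; 0.2350 0.9800]  H_jac=[-0.7859 -0.6183]  S=[1.4360]  K=[-0.4228; -0.5506]  nu=[-2.1583]  x^+=[-1.0196, -0.3317]  P^+=[0.3309 -0.0993; -0.0993 0.5447]
step 2: x^-=[-1.1357, -0.3317]  P^-=[0.5482 0.1004; 0.1004 0.7847]  H_jac=[-0.9599 -0.2803]  S=[1.0908]  K=[-0.5082; -0.2900]  nu=[1.0569]  x^+=[-1.6728, -0.6382]  P^+=[0.2665 -0.0604; -0.0604 0.6929]
step 3: x^-=[-1.8961, -0.6382]  P^-=[0.5291 0.1912; 0.1912 0.9329]  H_jac=[-0.9478 -0.3190]  S=[1.1558]  K=[-0.4866; -0.4142]  nu=[-2.0706]  x^+=[-0.8885, 0.2196]  P^+=[0.2554 -0.0418; -0.0418 0.7346]

H_jac[0,0] = -0.9478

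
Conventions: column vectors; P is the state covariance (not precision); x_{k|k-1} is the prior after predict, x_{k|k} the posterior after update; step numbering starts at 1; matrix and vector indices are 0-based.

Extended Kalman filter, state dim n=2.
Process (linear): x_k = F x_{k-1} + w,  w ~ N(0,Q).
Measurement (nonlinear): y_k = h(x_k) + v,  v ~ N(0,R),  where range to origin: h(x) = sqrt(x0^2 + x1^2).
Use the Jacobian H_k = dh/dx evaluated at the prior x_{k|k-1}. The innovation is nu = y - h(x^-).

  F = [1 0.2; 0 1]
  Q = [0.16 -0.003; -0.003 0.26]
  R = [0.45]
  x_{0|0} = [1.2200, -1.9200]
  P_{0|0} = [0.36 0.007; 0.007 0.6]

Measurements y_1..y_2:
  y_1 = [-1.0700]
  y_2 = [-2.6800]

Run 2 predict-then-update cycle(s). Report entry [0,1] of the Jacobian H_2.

step 1: x^-=[0.8360, -1.9200]  P^-=[0.5468 0.1240; 0.1240 0.8600]  H_jac=[0.3992 -0.9169]  S=[1.1693]  K=[0.0895; -0.6320]  nu=[-3.1641]  x^+=[0.5530, 0.0797]  P^+=[0.5374 0.1901; 0.1901 0.3930]
step 2: x^-=[0.5689, 0.0797]  P^-=[0.7892 0.2657; 0.2657 0.6530]  H_jac=[0.9903 0.1387]  S=[1.3096]  K=[0.6250; 0.2701]  nu=[-3.2544]  x^+=[-1.4650, -0.7993]  P^+=[0.2777 0.0446; 0.0446 0.5574]

H_jac[0,1] = 0.1387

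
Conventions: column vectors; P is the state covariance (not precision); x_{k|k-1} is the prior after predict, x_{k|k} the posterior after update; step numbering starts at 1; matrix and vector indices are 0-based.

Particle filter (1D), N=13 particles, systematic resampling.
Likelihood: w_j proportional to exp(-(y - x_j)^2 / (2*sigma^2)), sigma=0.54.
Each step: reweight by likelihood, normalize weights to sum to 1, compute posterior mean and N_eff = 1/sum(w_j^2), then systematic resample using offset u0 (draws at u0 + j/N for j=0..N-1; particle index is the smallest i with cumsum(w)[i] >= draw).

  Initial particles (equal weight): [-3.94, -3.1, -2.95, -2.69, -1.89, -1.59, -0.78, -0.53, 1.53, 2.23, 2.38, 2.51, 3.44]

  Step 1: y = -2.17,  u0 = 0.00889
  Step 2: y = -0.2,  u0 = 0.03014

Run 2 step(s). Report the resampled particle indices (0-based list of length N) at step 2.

resampled_idx = [6, 7, 9, 10, 10, 10, 11, 11, 11, 11, 12, 12, 12]

step 1: w=[0.0017, 0.0842, 0.1307, 0.2334, 0.3244, 0.2084, 0.0135, 0.0037, 0.0000, 0.0000, 0.0000, 0.0000, 0.0000]  mean=-2.2382  Neff=4.3958  idx=[1, 1, 2, 3, 3, 3, 4, 4, 4, 4, 5, 5, 5]
step 2: w=[0.0000, 0.0000, 0.0000, 0.0002, 0.0002, 0.0002, 0.0537, 0.0537, 0.0537, 0.0537, 0.2616, 0.2616, 0.2616]  mean=-1.6550  Neff=4.6116  idx=[6, 7, 9, 10, 10, 10, 11, 11, 11, 11, 12, 12, 12]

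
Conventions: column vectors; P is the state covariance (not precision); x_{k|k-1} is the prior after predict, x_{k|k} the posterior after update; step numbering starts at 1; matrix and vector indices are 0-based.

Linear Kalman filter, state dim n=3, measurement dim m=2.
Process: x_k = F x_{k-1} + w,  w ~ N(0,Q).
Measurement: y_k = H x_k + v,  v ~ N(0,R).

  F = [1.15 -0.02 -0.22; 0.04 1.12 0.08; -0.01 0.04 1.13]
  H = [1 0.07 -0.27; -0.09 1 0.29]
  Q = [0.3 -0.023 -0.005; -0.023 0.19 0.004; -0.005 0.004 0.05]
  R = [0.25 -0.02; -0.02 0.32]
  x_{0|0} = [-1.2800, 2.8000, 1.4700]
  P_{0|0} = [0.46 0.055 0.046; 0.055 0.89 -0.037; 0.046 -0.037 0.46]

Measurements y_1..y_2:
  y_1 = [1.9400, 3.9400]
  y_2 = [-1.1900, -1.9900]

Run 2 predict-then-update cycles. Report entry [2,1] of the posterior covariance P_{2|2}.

step 1: x^-=[-1.8514, 3.2024, 1.7859]  P^-=[0.9048 0.0539 -0.0618; 0.0539 1.3087 0.0398; -0.0618 0.0398 0.6344]  S=[1.2469 -0.0353; -0.0353 1.7060]  K=[0.7418 -0.0113; 0.1300 0.7737; -0.1810 0.1307]  nu=[4.0494, 0.0531]  x^+=[1.1517, 3.7698, 1.0600]  P^+=[0.2180 -0.0312 0.1116; -0.0312 0.2734 -0.1077; 0.1116 -0.1077 0.5628]
step 2: x^-=[1.0158, 4.3530, 1.3370]  P^-=[0.5596 -0.0332 -0.0004; -0.0332 0.5155 -0.0644; -0.0004 -0.0644 0.7568]  S=[0.8653 -0.1105; -0.1105 0.8724]  K=[0.6423 -0.0145; 0.0982 0.5854; -0.2227 0.1496]  nu=[-2.1496, -6.6394]  x^+=[-0.2687, 0.2549, 0.8223]  P^+=[0.2004 -0.0390 0.1363; -0.0390 0.2209 -0.1346; 0.1363 -0.1346 0.6870]

P_post[2,1] = -0.1346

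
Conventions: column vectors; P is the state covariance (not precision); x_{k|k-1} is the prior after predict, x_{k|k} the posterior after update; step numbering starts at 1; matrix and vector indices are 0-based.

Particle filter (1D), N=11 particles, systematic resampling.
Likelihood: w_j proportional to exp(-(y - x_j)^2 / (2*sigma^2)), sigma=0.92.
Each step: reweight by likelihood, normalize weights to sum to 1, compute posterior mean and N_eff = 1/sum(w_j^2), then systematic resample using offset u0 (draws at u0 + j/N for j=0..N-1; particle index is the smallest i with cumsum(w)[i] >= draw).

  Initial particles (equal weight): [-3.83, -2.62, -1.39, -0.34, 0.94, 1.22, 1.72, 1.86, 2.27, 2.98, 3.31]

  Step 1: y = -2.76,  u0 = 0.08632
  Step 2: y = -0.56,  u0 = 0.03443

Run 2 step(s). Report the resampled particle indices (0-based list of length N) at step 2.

step 1: w=[0.2736, 0.5318, 0.1775, 0.0169, 0.0002, 0.0000, 0.0000, 0.0000, 0.0000, 0.0000, 0.0000]  mean=-2.6933  Neff=2.5678  idx=[0, 0, 0, 1, 1, 1, 1, 1, 2, 2, 3]
step 2: w=[0.0007, 0.0007, 0.0007, 0.0300, 0.0300, 0.0300, 0.0300, 0.0300, 0.2451, 0.2451, 0.3578]  mean=-1.2038  Neff=3.9582  idx=[4, 7, 8, 8, 9, 9, 9, 10, 10, 10, 10]

resampled_idx = [4, 7, 8, 8, 9, 9, 9, 10, 10, 10, 10]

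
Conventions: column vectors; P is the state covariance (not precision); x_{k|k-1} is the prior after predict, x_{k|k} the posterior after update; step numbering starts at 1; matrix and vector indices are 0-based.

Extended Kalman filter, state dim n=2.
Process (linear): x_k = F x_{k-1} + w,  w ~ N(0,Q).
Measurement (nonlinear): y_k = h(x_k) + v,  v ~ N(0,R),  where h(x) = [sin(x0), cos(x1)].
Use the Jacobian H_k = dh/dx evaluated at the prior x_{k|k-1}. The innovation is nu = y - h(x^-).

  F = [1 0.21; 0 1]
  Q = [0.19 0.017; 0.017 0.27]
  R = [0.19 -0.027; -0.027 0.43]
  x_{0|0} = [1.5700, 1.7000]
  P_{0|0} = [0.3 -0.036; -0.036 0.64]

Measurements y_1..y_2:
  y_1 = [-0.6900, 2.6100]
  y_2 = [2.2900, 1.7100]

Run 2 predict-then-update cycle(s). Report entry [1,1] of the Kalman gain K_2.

K[1,1] = -0.0611

step 1: x^-=[1.9270, 1.7000]  P^-=[0.5031 0.1154; 0.1154 0.9100]  H_jac=[-0.3487 0.0000; 0.0000 -0.9917]  S=[0.2512 0.0129; 0.0129 1.3249]  K=[-0.6944 -0.0796; -0.1253 -0.6799]  nu=[-1.6272, 2.7388]  x^+=[2.8389, 0.0417]  P^+=[0.3722 0.0156; 0.0156 0.2914]
step 2: x^-=[2.8476, 0.0417]  P^-=[0.5816 0.0938; 0.0938 0.5614]  H_jac=[-0.9571 0.0000; 0.0000 -0.0417]  S=[0.7228 -0.0233; -0.0233 0.4310]  K=[-0.7718 -0.0507; -0.1262 -0.0611]  nu=[2.0003, 0.7109]  x^+=[1.2678, -0.2542]  P^+=[0.1518 0.0233; 0.0233 0.5486]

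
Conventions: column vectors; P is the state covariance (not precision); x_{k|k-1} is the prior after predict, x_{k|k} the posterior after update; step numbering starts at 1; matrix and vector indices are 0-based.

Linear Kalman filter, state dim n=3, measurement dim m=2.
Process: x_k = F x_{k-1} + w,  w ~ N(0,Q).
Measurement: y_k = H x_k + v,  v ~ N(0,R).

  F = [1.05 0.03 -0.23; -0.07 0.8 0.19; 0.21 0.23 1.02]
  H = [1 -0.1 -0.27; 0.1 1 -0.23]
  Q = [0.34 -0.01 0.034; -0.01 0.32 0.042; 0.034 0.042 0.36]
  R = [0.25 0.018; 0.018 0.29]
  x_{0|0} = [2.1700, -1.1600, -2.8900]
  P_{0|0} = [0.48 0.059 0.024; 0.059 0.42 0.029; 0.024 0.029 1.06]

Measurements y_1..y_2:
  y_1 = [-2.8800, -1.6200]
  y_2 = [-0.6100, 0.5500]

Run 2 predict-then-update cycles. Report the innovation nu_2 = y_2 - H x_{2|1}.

innov = [0.9560, 1.3767]

step 1: x^-=[2.9084, -1.6290, -2.7589]  P^-=[0.9174 -0.0321 -0.0674; -0.0321 0.6310 0.3508; -0.0674 0.3508 1.5358]  S=[1.3474 0.0409; 0.0409 0.8467]  K=[0.6951 0.0552; -0.1608 0.6539; -0.3841 0.0077]  nu=[-6.6962, -0.9164]  x^+=[-1.7964, -1.1515, -0.1943]  P^+=[0.2607 0.0697 0.2925; 0.0697 0.2427 0.2736; 0.2925 0.2736 1.3372]
step 2: x^-=[-1.8761, -0.8324, -0.8402]  P^-=[0.5577 -0.0091 0.0898; -0.0091 0.5925 0.5786; 0.0898 0.5786 2.0361]  S=[0.9466 -0.0340; -0.0340 0.7237]  K=[0.5668 0.0626; -0.2148 0.6235; -0.5420 0.1394]  nu=[0.9560, 1.3767]  x^+=[-1.2481, -0.1794, -1.1665]  P^+=[0.2532 0.0895 0.3758; 0.0895 0.2584 0.3930; 0.3758 0.3930 1.7388]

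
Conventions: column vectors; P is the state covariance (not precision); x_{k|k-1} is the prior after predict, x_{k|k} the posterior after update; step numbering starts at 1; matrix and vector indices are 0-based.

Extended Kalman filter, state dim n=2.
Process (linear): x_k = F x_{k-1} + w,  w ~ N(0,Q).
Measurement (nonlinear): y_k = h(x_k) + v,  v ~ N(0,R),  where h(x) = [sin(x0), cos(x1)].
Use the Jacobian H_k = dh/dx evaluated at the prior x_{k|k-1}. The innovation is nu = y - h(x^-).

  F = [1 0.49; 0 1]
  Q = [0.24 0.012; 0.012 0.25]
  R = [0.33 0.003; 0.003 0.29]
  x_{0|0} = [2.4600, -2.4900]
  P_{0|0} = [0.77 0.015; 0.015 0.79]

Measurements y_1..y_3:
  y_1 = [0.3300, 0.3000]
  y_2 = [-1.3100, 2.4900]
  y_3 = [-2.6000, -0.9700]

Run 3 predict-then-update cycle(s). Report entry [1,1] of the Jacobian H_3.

step 1: x^-=[1.2399, -2.4900]  P^-=[1.2144 0.4141; 0.4141 1.0400]  H_jac=[0.3249 0.0000; 0.0000 0.6065]  S=[0.4582 0.0846; 0.0846 0.6725]  K=[0.8110 0.2714; 0.1233 0.9223]  nu=[-0.6158, 1.0951]  x^+=[1.0378, -1.5559]  P^+=[0.8262 0.1338; 0.1338 0.4417]
step 2: x^-=[0.2754, -1.5559]  P^-=[1.3034 0.3622; 0.3622 0.6917]  H_jac=[0.9623 0.0000; 0.0000 0.9999]  S=[1.5370 0.3515; 0.3515 0.9815]  K=[0.7969 0.0836; 0.0715 0.6790]  nu=[-1.5819, 2.4751]  x^+=[-0.7784, 0.0117]  P^+=[0.2735 0.0266; 0.0266 0.1972]
step 3: x^-=[-0.7727, 0.0117]  P^-=[0.5870 0.1352; 0.1352 0.4472]  H_jac=[0.7160 0.0000; 0.0000 -0.0117]  S=[0.6309 0.0019; 0.0019 0.2901]  K=[0.6662 -0.0097; 0.1535 -0.0190]  nu=[-1.9019, -1.9699]  x^+=[-2.0205, -0.2430]  P^+=[0.3070 0.0707; 0.0707 0.4322]

H_jac[1,1] = -0.0117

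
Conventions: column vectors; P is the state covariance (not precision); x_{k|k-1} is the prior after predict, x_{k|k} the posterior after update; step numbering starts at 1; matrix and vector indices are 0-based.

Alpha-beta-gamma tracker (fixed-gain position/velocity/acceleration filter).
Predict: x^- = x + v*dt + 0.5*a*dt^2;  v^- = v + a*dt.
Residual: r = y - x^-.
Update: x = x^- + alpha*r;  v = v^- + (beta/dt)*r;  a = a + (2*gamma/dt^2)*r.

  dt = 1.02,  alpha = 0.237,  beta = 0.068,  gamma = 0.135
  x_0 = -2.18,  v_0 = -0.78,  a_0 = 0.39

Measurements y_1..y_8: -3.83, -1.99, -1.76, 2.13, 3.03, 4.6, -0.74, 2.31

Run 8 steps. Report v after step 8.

v_post = 3.9420

step 1: x_pred=-2.7727  r=-1.0573  x^+=-3.0233  v^+=-0.4527  a^+=0.1156
step 2: x_pred=-3.4249  r=1.4349  x^+=-3.0848  v^+=-0.2391  a^+=0.4880
step 3: x_pred=-3.0748  r=1.3148  x^+=-2.7632  v^+=0.3463  a^+=0.8292
step 4: x_pred=-1.9786  r=4.1086  x^+=-1.0049  v^+=1.4660  a^+=1.8955
step 5: x_pred=1.4765  r=1.5535  x^+=1.8447  v^+=3.5030  a^+=2.2986
step 6: x_pred=6.6135  r=-2.0135  x^+=6.1363  v^+=5.7133  a^+=1.7761
step 7: x_pred=12.8878  r=-13.6278  x^+=9.6580  v^+=6.6164  a^+=-1.7605
step 8: x_pred=15.4910  r=-13.1810  x^+=12.3671  v^+=3.9420  a^+=-5.1812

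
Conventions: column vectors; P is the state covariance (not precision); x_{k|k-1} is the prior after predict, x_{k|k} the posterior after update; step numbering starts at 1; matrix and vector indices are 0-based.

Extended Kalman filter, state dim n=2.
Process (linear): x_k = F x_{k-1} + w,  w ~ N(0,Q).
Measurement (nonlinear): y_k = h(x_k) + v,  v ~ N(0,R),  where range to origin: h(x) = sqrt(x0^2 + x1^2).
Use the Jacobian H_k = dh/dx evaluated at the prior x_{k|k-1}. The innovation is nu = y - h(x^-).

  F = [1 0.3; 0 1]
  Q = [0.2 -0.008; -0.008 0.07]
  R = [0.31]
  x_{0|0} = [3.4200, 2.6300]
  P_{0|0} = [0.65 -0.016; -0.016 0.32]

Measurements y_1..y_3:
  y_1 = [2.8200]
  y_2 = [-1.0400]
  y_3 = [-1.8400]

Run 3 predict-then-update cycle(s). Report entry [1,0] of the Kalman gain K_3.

step 1: x^-=[4.2090, 2.6300]  P^-=[0.8692 0.0720; 0.0720 0.3900]  H_jac=[0.8481 0.5299]  S=[1.1094]  K=[0.6989; 0.2413]  nu=[-2.1431]  x^+=[2.7113, 2.1128]  P^+=[0.3274 -0.1151; -0.1151 0.3254]
step 2: x^-=[3.3451, 2.1128]  P^-=[0.4876 -0.0255; -0.0255 0.3954]  H_jac=[0.8455 0.5340]  S=[0.7483]  K=[0.5327; 0.2534]  nu=[-4.9965]  x^+=[0.6833, 0.8468]  P^+=[0.2752 -0.1265; -0.1265 0.3474]
step 3: x^-=[0.9373, 0.8468]  P^-=[0.4306 -0.0303; -0.0303 0.4174]  H_jac=[0.7420 0.6704]  S=[0.7045]  K=[0.4247; 0.3652]  nu=[-3.1032]  x^+=[-0.3806, -0.2866]  P^+=[0.3035 -0.1396; -0.1396 0.3234]

K[1,0] = 0.3652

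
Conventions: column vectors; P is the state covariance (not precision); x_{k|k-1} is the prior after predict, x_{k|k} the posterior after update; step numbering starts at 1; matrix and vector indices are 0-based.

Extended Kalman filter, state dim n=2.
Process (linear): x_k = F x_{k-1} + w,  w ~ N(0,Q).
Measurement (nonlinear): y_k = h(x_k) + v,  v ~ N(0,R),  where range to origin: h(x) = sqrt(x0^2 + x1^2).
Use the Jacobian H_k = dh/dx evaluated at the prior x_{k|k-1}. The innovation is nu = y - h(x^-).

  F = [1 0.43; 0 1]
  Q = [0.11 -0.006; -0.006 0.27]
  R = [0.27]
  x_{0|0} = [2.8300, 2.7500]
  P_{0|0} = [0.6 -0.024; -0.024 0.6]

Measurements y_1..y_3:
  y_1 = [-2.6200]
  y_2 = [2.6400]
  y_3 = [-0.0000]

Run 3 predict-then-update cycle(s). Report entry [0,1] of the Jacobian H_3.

step 1: x^-=[4.0125, 2.7500]  P^-=[0.8003 0.2280; 0.2280 0.8700]  H_jac=[0.8249 0.5653]  S=[1.3052]  K=[0.6045; 0.5209]  nu=[-7.4844]  x^+=[-0.5120, -1.1487]  P^+=[0.3233 -0.1830; -0.1830 0.5158]
step 2: x^-=[-1.0060, -1.1487]  P^-=[0.3713 0.0328; 0.0328 0.7858]  H_jac=[-0.6588 -0.7523]  S=[0.9084]  K=[-0.2964; -0.6746]  nu=[1.1131]  x^+=[-1.3359, -1.8996]  P^+=[0.2915 -0.1489; -0.1489 0.3725]
step 3: x^-=[-2.1527, -1.8996]  P^-=[0.3423 0.0053; 0.0053 0.6425]  H_jac=[-0.7498 -0.6616]  S=[0.7490]  K=[-0.3474; -0.5729]  nu=[-2.8710]  x^+=[-1.1554, -0.2549]  P^+=[0.2519 -0.1437; -0.1437 0.3967]

H_jac[0,1] = -0.6616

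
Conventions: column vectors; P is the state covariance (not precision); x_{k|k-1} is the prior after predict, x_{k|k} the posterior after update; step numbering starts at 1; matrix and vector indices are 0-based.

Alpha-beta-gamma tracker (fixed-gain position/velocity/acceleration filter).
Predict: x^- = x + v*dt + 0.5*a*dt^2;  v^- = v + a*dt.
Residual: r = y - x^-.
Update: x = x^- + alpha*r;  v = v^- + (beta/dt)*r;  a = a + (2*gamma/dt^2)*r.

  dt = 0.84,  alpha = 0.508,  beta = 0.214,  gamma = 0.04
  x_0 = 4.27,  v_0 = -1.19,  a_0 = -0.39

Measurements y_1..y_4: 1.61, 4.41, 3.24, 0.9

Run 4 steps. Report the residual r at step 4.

resid = -0.5704

step 1: x_pred=3.1328  r=-1.5228  x^+=2.3592  v^+=-1.9056  a^+=-0.5627
step 2: x_pred=0.5601  r=3.8499  x^+=2.5158  v^+=-1.3974  a^+=-0.1262
step 3: x_pred=1.2975  r=1.9425  x^+=2.2843  v^+=-1.0085  a^+=0.0941
step 4: x_pred=1.4704  r=-0.5704  x^+=1.1806  v^+=-1.0747  a^+=0.0294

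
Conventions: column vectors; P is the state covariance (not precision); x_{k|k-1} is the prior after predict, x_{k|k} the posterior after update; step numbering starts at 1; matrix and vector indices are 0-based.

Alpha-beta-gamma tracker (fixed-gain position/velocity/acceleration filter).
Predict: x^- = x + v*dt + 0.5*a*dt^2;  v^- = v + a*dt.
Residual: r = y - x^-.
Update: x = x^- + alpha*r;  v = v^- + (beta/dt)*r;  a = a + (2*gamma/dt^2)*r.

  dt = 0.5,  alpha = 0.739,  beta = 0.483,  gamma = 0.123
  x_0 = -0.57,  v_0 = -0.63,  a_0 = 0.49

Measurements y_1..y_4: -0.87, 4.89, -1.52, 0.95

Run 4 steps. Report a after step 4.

a_post = -1.7406

step 1: x_pred=-0.8237  r=-0.0463  x^+=-0.8579  v^+=-0.4297  a^+=0.4445
step 2: x_pred=-1.0172  r=5.9072  x^+=3.3482  v^+=5.4989  a^+=6.2572
step 3: x_pred=6.8798  r=-8.3998  x^+=0.6724  v^+=0.5133  a^+=-2.0083
step 4: x_pred=0.6780  r=0.2720  x^+=0.8790  v^+=-0.2281  a^+=-1.7406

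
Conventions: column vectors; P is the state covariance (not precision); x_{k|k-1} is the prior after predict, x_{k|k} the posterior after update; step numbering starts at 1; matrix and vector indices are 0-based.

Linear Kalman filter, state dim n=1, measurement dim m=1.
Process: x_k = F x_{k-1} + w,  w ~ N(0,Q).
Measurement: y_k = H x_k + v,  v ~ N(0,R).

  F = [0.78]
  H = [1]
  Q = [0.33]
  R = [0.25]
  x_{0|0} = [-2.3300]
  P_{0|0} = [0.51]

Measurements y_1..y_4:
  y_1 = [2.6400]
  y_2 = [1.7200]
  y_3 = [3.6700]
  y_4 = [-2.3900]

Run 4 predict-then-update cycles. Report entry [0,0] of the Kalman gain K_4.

K[0,0] = 0.6301

step 1: x^-=[-1.8174]  P^-=[0.6403]  S=[0.8903]  K=[0.7192]  nu=[4.4574]  x^+=[1.3883]  P^+=[0.1798]
step 2: x^-=[1.0829]  P^-=[0.4394]  S=[0.6894]  K=[0.6374]  nu=[0.6371]  x^+=[1.4890]  P^+=[0.1593]
step 3: x^-=[1.1614]  P^-=[0.4269]  S=[0.6769]  K=[0.6307]  nu=[2.5086]  x^+=[2.7436]  P^+=[0.1577]
step 4: x^-=[2.1400]  P^-=[0.4259]  S=[0.6759]  K=[0.6301]  nu=[-4.5300]  x^+=[-0.7145]  P^+=[0.1575]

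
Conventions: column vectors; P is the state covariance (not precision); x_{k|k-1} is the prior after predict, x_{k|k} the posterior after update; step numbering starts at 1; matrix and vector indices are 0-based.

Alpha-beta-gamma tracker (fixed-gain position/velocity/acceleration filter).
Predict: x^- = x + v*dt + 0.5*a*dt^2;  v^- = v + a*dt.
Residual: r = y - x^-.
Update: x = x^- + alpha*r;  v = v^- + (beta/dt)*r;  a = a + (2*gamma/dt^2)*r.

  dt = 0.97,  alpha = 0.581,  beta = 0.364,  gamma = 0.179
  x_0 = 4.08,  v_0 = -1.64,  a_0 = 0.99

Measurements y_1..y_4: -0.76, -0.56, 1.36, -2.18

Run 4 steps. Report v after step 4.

step 1: x_pred=2.9549  r=-3.7149  x^+=0.7966  v^+=-2.0738  a^+=-0.4235
step 2: x_pred=-1.4142  r=0.8542  x^+=-0.9179  v^+=-2.1640  a^+=-0.0985
step 3: x_pred=-3.0633  r=4.4233  x^+=-0.4934  v^+=-0.5996  a^+=1.5845
step 4: x_pred=-0.3296  r=-1.8504  x^+=-1.4047  v^+=0.2430  a^+=0.8805

v_post = 0.2430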